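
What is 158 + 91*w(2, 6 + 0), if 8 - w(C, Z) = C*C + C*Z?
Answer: -570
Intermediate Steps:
w(C, Z) = 8 - C**2 - C*Z (w(C, Z) = 8 - (C*C + C*Z) = 8 - (C**2 + C*Z) = 8 + (-C**2 - C*Z) = 8 - C**2 - C*Z)
158 + 91*w(2, 6 + 0) = 158 + 91*(8 - 1*2**2 - 1*2*(6 + 0)) = 158 + 91*(8 - 1*4 - 1*2*6) = 158 + 91*(8 - 4 - 12) = 158 + 91*(-8) = 158 - 728 = -570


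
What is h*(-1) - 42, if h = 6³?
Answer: -258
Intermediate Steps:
h = 216
h*(-1) - 42 = 216*(-1) - 42 = -216 - 42 = -258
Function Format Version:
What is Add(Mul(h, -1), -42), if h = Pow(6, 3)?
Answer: -258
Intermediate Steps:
h = 216
Add(Mul(h, -1), -42) = Add(Mul(216, -1), -42) = Add(-216, -42) = -258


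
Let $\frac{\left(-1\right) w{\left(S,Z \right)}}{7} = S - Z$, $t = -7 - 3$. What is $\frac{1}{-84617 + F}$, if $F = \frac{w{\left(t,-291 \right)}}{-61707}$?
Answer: $- \frac{61707}{5221459252} \approx -1.1818 \cdot 10^{-5}$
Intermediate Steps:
$t = -10$ ($t = -7 - 3 = -10$)
$w{\left(S,Z \right)} = - 7 S + 7 Z$ ($w{\left(S,Z \right)} = - 7 \left(S - Z\right) = - 7 S + 7 Z$)
$F = \frac{1967}{61707}$ ($F = \frac{\left(-7\right) \left(-10\right) + 7 \left(-291\right)}{-61707} = \left(70 - 2037\right) \left(- \frac{1}{61707}\right) = \left(-1967\right) \left(- \frac{1}{61707}\right) = \frac{1967}{61707} \approx 0.031876$)
$\frac{1}{-84617 + F} = \frac{1}{-84617 + \frac{1967}{61707}} = \frac{1}{- \frac{5221459252}{61707}} = - \frac{61707}{5221459252}$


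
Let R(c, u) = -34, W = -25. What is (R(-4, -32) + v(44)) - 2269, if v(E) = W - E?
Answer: -2372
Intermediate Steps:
v(E) = -25 - E
(R(-4, -32) + v(44)) - 2269 = (-34 + (-25 - 1*44)) - 2269 = (-34 + (-25 - 44)) - 2269 = (-34 - 69) - 2269 = -103 - 2269 = -2372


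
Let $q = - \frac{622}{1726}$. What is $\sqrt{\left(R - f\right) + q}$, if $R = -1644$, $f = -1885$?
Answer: $\frac{2 \sqrt{44805234}}{863} \approx 15.513$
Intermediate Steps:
$q = - \frac{311}{863}$ ($q = \left(-622\right) \frac{1}{1726} = - \frac{311}{863} \approx -0.36037$)
$\sqrt{\left(R - f\right) + q} = \sqrt{\left(-1644 - -1885\right) - \frac{311}{863}} = \sqrt{\left(-1644 + 1885\right) - \frac{311}{863}} = \sqrt{241 - \frac{311}{863}} = \sqrt{\frac{207672}{863}} = \frac{2 \sqrt{44805234}}{863}$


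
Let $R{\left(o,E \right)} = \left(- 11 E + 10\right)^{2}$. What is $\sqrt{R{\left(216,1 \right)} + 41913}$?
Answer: $\sqrt{41914} \approx 204.73$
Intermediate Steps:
$R{\left(o,E \right)} = \left(10 - 11 E\right)^{2}$
$\sqrt{R{\left(216,1 \right)} + 41913} = \sqrt{\left(-10 + 11 \cdot 1\right)^{2} + 41913} = \sqrt{\left(-10 + 11\right)^{2} + 41913} = \sqrt{1^{2} + 41913} = \sqrt{1 + 41913} = \sqrt{41914}$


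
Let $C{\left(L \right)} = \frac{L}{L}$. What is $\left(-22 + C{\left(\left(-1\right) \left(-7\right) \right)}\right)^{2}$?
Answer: $441$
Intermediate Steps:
$C{\left(L \right)} = 1$
$\left(-22 + C{\left(\left(-1\right) \left(-7\right) \right)}\right)^{2} = \left(-22 + 1\right)^{2} = \left(-21\right)^{2} = 441$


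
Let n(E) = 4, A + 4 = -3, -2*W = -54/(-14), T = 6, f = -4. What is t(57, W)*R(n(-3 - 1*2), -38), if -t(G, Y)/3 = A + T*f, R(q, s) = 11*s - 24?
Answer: -41106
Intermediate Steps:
W = -27/14 (W = -(-27)/(-14) = -(-27)*(-1)/14 = -1/2*27/7 = -27/14 ≈ -1.9286)
A = -7 (A = -4 - 3 = -7)
R(q, s) = -24 + 11*s
t(G, Y) = 93 (t(G, Y) = -3*(-7 + 6*(-4)) = -3*(-7 - 24) = -3*(-31) = 93)
t(57, W)*R(n(-3 - 1*2), -38) = 93*(-24 + 11*(-38)) = 93*(-24 - 418) = 93*(-442) = -41106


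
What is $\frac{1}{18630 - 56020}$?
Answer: $- \frac{1}{37390} \approx -2.6745 \cdot 10^{-5}$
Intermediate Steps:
$\frac{1}{18630 - 56020} = \frac{1}{-37390} = - \frac{1}{37390}$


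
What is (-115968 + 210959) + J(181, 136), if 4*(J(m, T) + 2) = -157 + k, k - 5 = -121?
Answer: 379683/4 ≈ 94921.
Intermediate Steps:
k = -116 (k = 5 - 121 = -116)
J(m, T) = -281/4 (J(m, T) = -2 + (-157 - 116)/4 = -2 + (¼)*(-273) = -2 - 273/4 = -281/4)
(-115968 + 210959) + J(181, 136) = (-115968 + 210959) - 281/4 = 94991 - 281/4 = 379683/4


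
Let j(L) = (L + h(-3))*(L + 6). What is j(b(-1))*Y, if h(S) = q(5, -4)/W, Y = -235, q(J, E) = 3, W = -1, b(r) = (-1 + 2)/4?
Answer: 64625/16 ≈ 4039.1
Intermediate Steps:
b(r) = ¼ (b(r) = 1*(¼) = ¼)
h(S) = -3 (h(S) = 3/(-1) = 3*(-1) = -3)
j(L) = (-3 + L)*(6 + L) (j(L) = (L - 3)*(L + 6) = (-3 + L)*(6 + L))
j(b(-1))*Y = (-18 + (¼)² + 3*(¼))*(-235) = (-18 + 1/16 + ¾)*(-235) = -275/16*(-235) = 64625/16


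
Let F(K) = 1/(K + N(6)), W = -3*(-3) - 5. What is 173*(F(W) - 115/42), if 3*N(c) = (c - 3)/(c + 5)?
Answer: -271783/630 ≈ -431.40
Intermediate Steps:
W = 4 (W = 9 - 5 = 4)
N(c) = (-3 + c)/(3*(5 + c)) (N(c) = ((c - 3)/(c + 5))/3 = ((-3 + c)/(5 + c))/3 = (-3 + c)/(3*(5 + c)))
F(K) = 1/(1/11 + K) (F(K) = 1/(K + (-3 + 6)/(3*(5 + 6))) = 1/(K + (1/3)*3/11) = 1/(K + (1/3)*(1/11)*3) = 1/(K + 1/11) = 1/(1/11 + K))
173*(F(W) - 115/42) = 173*(11/(1 + 11*4) - 115/42) = 173*(11/(1 + 44) - 115*1/42) = 173*(11/45 - 115/42) = 173*(-1571/630) = -271783/630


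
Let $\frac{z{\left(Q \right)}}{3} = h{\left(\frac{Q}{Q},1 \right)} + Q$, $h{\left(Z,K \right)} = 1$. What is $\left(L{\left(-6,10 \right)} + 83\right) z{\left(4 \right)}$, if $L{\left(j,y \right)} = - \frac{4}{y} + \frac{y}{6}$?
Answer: $1264$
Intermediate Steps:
$L{\left(j,y \right)} = - \frac{4}{y} + \frac{y}{6}$ ($L{\left(j,y \right)} = - \frac{4}{y} + y \frac{1}{6} = - \frac{4}{y} + \frac{y}{6}$)
$z{\left(Q \right)} = 3 + 3 Q$ ($z{\left(Q \right)} = 3 \left(1 + Q\right) = 3 + 3 Q$)
$\left(L{\left(-6,10 \right)} + 83\right) z{\left(4 \right)} = \left(\left(- \frac{4}{10} + \frac{1}{6} \cdot 10\right) + 83\right) \left(3 + 3 \cdot 4\right) = \left(\left(\left(-4\right) \frac{1}{10} + \frac{5}{3}\right) + 83\right) \left(3 + 12\right) = \left(\left(- \frac{2}{5} + \frac{5}{3}\right) + 83\right) 15 = \left(\frac{19}{15} + 83\right) 15 = \frac{1264}{15} \cdot 15 = 1264$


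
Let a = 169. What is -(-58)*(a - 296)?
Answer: -7366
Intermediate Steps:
-(-58)*(a - 296) = -(-58)*(169 - 296) = -(-58)*(-127) = -1*7366 = -7366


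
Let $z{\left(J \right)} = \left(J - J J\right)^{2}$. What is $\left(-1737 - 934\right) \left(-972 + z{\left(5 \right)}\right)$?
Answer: $1527812$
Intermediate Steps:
$z{\left(J \right)} = \left(J - J^{2}\right)^{2}$
$\left(-1737 - 934\right) \left(-972 + z{\left(5 \right)}\right) = \left(-1737 - 934\right) \left(-972 + 5^{2} \left(-1 + 5\right)^{2}\right) = - 2671 \left(-972 + 25 \cdot 4^{2}\right) = - 2671 \left(-972 + 25 \cdot 16\right) = - 2671 \left(-972 + 400\right) = \left(-2671\right) \left(-572\right) = 1527812$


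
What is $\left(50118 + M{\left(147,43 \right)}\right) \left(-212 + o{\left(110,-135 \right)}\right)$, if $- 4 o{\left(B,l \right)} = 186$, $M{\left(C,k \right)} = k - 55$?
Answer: $-12952401$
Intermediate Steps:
$M{\left(C,k \right)} = -55 + k$
$o{\left(B,l \right)} = - \frac{93}{2}$ ($o{\left(B,l \right)} = \left(- \frac{1}{4}\right) 186 = - \frac{93}{2}$)
$\left(50118 + M{\left(147,43 \right)}\right) \left(-212 + o{\left(110,-135 \right)}\right) = \left(50118 + \left(-55 + 43\right)\right) \left(-212 - \frac{93}{2}\right) = \left(50118 - 12\right) \left(- \frac{517}{2}\right) = 50106 \left(- \frac{517}{2}\right) = -12952401$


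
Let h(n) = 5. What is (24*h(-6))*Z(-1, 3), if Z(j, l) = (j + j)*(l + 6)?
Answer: -2160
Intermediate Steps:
Z(j, l) = 2*j*(6 + l) (Z(j, l) = (2*j)*(6 + l) = 2*j*(6 + l))
(24*h(-6))*Z(-1, 3) = (24*5)*(2*(-1)*(6 + 3)) = 120*(2*(-1)*9) = 120*(-18) = -2160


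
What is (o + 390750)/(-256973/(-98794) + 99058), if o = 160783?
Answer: 54488151202/9786593025 ≈ 5.5676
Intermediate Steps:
(o + 390750)/(-256973/(-98794) + 99058) = (160783 + 390750)/(-256973/(-98794) + 99058) = 551533/(-256973*(-1/98794) + 99058) = 551533/(256973/98794 + 99058) = 551533/(9786593025/98794) = 551533*(98794/9786593025) = 54488151202/9786593025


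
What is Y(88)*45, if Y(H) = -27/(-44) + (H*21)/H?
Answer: 42795/44 ≈ 972.61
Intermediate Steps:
Y(H) = 951/44 (Y(H) = -27*(-1/44) + (21*H)/H = 27/44 + 21 = 951/44)
Y(88)*45 = (951/44)*45 = 42795/44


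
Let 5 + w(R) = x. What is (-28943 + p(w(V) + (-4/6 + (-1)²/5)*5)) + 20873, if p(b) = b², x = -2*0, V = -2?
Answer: -72146/9 ≈ -8016.2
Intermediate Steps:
x = 0
w(R) = -5 (w(R) = -5 + 0 = -5)
(-28943 + p(w(V) + (-4/6 + (-1)²/5)*5)) + 20873 = (-28943 + (-5 + (-4/6 + (-1)²/5)*5)²) + 20873 = (-28943 + (-5 + (-4*⅙ + 1*(⅕))*5)²) + 20873 = (-28943 + (-5 + (-⅔ + ⅕)*5)²) + 20873 = (-28943 + (-5 - 7/15*5)²) + 20873 = (-28943 + (-5 - 7/3)²) + 20873 = (-28943 + (-22/3)²) + 20873 = (-28943 + 484/9) + 20873 = -260003/9 + 20873 = -72146/9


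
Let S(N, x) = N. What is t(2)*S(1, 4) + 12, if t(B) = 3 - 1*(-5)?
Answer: 20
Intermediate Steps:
t(B) = 8 (t(B) = 3 + 5 = 8)
t(2)*S(1, 4) + 12 = 8*1 + 12 = 8 + 12 = 20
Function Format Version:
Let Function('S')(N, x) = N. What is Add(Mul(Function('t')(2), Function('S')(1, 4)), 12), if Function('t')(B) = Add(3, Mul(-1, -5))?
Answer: 20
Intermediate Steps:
Function('t')(B) = 8 (Function('t')(B) = Add(3, 5) = 8)
Add(Mul(Function('t')(2), Function('S')(1, 4)), 12) = Add(Mul(8, 1), 12) = Add(8, 12) = 20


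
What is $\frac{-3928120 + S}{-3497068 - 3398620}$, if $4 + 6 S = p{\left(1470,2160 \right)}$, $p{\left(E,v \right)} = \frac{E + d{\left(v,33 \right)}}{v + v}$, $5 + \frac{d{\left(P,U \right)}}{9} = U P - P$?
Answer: $\frac{6787750945}{11915748864} \approx 0.56964$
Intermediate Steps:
$d{\left(P,U \right)} = -45 - 9 P + 9 P U$ ($d{\left(P,U \right)} = -45 + 9 \left(U P - P\right) = -45 + 9 \left(P U - P\right) = -45 + 9 \left(- P + P U\right) = -45 + \left(- 9 P + 9 P U\right) = -45 - 9 P + 9 P U$)
$p{\left(E,v \right)} = \frac{-45 + E + 288 v}{2 v}$ ($p{\left(E,v \right)} = \frac{E - \left(45 + 9 v - 9 v 33\right)}{v + v} = \frac{E - \left(45 - 288 v\right)}{2 v} = \left(E + \left(-45 + 288 v\right)\right) \frac{1}{2 v} = \left(-45 + E + 288 v\right) \frac{1}{2 v} = \frac{-45 + E + 288 v}{2 v}$)
$S = \frac{40415}{1728}$ ($S = - \frac{2}{3} + \frac{\frac{1}{2} \cdot \frac{1}{2160} \left(-45 + 1470 + 288 \cdot 2160\right)}{6} = - \frac{2}{3} + \frac{\frac{1}{2} \cdot \frac{1}{2160} \left(-45 + 1470 + 622080\right)}{6} = - \frac{2}{3} + \frac{\frac{1}{2} \cdot \frac{1}{2160} \cdot 623505}{6} = - \frac{2}{3} + \frac{1}{6} \cdot \frac{41567}{288} = - \frac{2}{3} + \frac{41567}{1728} = \frac{40415}{1728} \approx 23.388$)
$\frac{-3928120 + S}{-3497068 - 3398620} = \frac{-3928120 + \frac{40415}{1728}}{-3497068 - 3398620} = - \frac{6787750945}{1728 \left(-6895688\right)} = \left(- \frac{6787750945}{1728}\right) \left(- \frac{1}{6895688}\right) = \frac{6787750945}{11915748864}$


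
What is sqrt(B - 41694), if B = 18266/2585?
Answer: 2*I*sqrt(69640367885)/2585 ≈ 204.17*I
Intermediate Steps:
B = 18266/2585 (B = 18266*(1/2585) = 18266/2585 ≈ 7.0661)
sqrt(B - 41694) = sqrt(18266/2585 - 41694) = sqrt(-107760724/2585) = 2*I*sqrt(69640367885)/2585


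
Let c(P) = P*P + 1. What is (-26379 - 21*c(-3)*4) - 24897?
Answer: -52116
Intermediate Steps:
c(P) = 1 + P**2 (c(P) = P**2 + 1 = 1 + P**2)
(-26379 - 21*c(-3)*4) - 24897 = (-26379 - 21*(1 + (-3)**2)*4) - 24897 = (-26379 - 21*(1 + 9)*4) - 24897 = (-26379 - 21*10*4) - 24897 = (-26379 - 210*4) - 24897 = (-26379 - 840) - 24897 = -27219 - 24897 = -52116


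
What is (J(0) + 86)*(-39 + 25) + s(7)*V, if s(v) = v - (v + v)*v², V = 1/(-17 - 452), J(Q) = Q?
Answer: -80571/67 ≈ -1202.6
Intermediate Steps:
V = -1/469 (V = 1/(-469) = -1/469 ≈ -0.0021322)
s(v) = v - 2*v³ (s(v) = v - 2*v*v² = v - 2*v³)
(J(0) + 86)*(-39 + 25) + s(7)*V = (0 + 86)*(-39 + 25) + (7 - 2*7³)*(-1/469) = 86*(-14) + (7 - 2*343)*(-1/469) = -1204 + (7 - 686)*(-1/469) = -1204 - 679*(-1/469) = -1204 + 97/67 = -80571/67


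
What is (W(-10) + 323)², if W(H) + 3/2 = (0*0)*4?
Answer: 413449/4 ≈ 1.0336e+5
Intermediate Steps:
W(H) = -3/2 (W(H) = -3/2 + (0*0)*4 = -3/2 + 0*4 = -3/2 + 0 = -3/2)
(W(-10) + 323)² = (-3/2 + 323)² = (643/2)² = 413449/4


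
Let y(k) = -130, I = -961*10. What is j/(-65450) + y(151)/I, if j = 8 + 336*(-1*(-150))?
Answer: -23795619/31448725 ≈ -0.75665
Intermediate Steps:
I = -9610
j = 50408 (j = 8 + 336*150 = 8 + 50400 = 50408)
j/(-65450) + y(151)/I = 50408/(-65450) - 130/(-9610) = 50408*(-1/65450) - 130*(-1/9610) = -25204/32725 + 13/961 = -23795619/31448725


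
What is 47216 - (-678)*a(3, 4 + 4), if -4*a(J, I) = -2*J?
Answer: 48233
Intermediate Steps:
a(J, I) = J/2 (a(J, I) = -(-1)*J/2 = J/2)
47216 - (-678)*a(3, 4 + 4) = 47216 - (-678)*(½)*3 = 47216 - (-678)*3/2 = 47216 - 1*(-1017) = 47216 + 1017 = 48233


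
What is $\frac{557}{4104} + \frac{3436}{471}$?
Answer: $\frac{4787897}{644328} \approx 7.4308$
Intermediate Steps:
$\frac{557}{4104} + \frac{3436}{471} = \frac{4787897}{644328}$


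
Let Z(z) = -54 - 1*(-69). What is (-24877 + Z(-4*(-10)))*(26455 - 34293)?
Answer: 194868356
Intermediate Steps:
Z(z) = 15 (Z(z) = -54 + 69 = 15)
(-24877 + Z(-4*(-10)))*(26455 - 34293) = (-24877 + 15)*(26455 - 34293) = -24862*(-7838) = 194868356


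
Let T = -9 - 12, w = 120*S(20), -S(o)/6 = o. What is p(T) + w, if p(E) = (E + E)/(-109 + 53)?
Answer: -57597/4 ≈ -14399.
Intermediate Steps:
S(o) = -6*o
w = -14400 (w = 120*(-6*20) = 120*(-120) = -14400)
T = -21
p(E) = -E/28 (p(E) = (2*E)/(-56) = (2*E)*(-1/56) = -E/28)
p(T) + w = -1/28*(-21) - 14400 = 3/4 - 14400 = -57597/4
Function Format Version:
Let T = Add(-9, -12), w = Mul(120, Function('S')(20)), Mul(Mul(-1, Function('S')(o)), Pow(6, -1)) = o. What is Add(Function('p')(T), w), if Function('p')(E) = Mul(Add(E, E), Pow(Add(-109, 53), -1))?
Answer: Rational(-57597, 4) ≈ -14399.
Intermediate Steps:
Function('S')(o) = Mul(-6, o)
w = -14400 (w = Mul(120, Mul(-6, 20)) = Mul(120, -120) = -14400)
T = -21
Function('p')(E) = Mul(Rational(-1, 28), E) (Function('p')(E) = Mul(Mul(2, E), Pow(-56, -1)) = Mul(Mul(2, E), Rational(-1, 56)) = Mul(Rational(-1, 28), E))
Add(Function('p')(T), w) = Add(Mul(Rational(-1, 28), -21), -14400) = Add(Rational(3, 4), -14400) = Rational(-57597, 4)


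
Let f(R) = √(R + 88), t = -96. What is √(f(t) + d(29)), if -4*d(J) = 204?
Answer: √(-51 + 2*I*√2) ≈ 0.19795 + 7.1442*I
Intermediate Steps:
d(J) = -51 (d(J) = -¼*204 = -51)
f(R) = √(88 + R)
√(f(t) + d(29)) = √(√(88 - 96) - 51) = √(√(-8) - 51) = √(2*I*√2 - 51) = √(-51 + 2*I*√2)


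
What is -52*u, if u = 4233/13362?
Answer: -2158/131 ≈ -16.473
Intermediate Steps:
u = 83/262 (u = 4233*(1/13362) = 83/262 ≈ 0.31679)
-52*u = -52*83/262 = -2158/131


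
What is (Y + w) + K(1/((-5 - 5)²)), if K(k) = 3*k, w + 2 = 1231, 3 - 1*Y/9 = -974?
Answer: 1002203/100 ≈ 10022.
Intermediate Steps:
Y = 8793 (Y = 27 - 9*(-974) = 27 + 8766 = 8793)
w = 1229 (w = -2 + 1231 = 1229)
(Y + w) + K(1/((-5 - 5)²)) = (8793 + 1229) + 3/((-5 - 5)²) = 10022 + 3/((-10)²) = 10022 + 3/100 = 1002203/100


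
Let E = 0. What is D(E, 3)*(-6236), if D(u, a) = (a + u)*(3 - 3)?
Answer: 0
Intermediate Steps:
D(u, a) = 0 (D(u, a) = (a + u)*0 = 0)
D(E, 3)*(-6236) = 0*(-6236) = 0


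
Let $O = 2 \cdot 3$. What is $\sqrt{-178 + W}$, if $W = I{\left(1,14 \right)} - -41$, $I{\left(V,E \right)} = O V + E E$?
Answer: $\sqrt{65} \approx 8.0623$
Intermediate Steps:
$O = 6$
$I{\left(V,E \right)} = E^{2} + 6 V$ ($I{\left(V,E \right)} = 6 V + E E = 6 V + E^{2} = E^{2} + 6 V$)
$W = 243$ ($W = \left(14^{2} + 6 \cdot 1\right) - -41 = \left(196 + 6\right) + 41 = 202 + 41 = 243$)
$\sqrt{-178 + W} = \sqrt{-178 + 243} = \sqrt{65}$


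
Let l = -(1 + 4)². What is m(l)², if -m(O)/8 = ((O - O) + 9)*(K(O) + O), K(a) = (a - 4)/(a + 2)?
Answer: 1545433344/529 ≈ 2.9214e+6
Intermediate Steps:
l = -25 (l = -1*5² = -1*25 = -25)
K(a) = (-4 + a)/(2 + a)
m(O) = -72*O - 72*(-4 + O)/(2 + O) (m(O) = -8*((O - O) + 9)*((-4 + O)/(2 + O) + O) = -8*(0 + 9)*(O + (-4 + O)/(2 + O)) = -72*(O + (-4 + O)/(2 + O)) = -8*(9*O + 9*(-4 + O)/(2 + O)) = -72*O - 72*(-4 + O)/(2 + O))
m(l)² = (72*(4 - 1*(-25)² - 3*(-25))/(2 - 25))² = (72*(4 - 1*625 + 75)/(-23))² = (72*(-1/23)*(4 - 625 + 75))² = (72*(-1/23)*(-546))² = (39312/23)² = 1545433344/529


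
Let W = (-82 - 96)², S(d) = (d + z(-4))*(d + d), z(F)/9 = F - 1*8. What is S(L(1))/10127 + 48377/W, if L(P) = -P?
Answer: 496820991/320863868 ≈ 1.5484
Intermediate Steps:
z(F) = -72 + 9*F (z(F) = 9*(F - 1*8) = 9*(F - 8) = 9*(-8 + F) = -72 + 9*F)
S(d) = 2*d*(-108 + d) (S(d) = (d + (-72 + 9*(-4)))*(d + d) = (d + (-72 - 36))*(2*d) = (d - 108)*(2*d) = (-108 + d)*(2*d) = 2*d*(-108 + d))
W = 31684 (W = (-178)² = 31684)
S(L(1))/10127 + 48377/W = (2*(-1*1)*(-108 - 1*1))/10127 + 48377/31684 = (2*(-1)*(-108 - 1))*(1/10127) + 48377*(1/31684) = (2*(-1)*(-109))*(1/10127) + 48377/31684 = 218*(1/10127) + 48377/31684 = 218/10127 + 48377/31684 = 496820991/320863868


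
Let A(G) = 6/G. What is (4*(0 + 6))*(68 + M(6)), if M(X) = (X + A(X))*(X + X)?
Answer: 3648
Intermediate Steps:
M(X) = 2*X*(X + 6/X) (M(X) = (X + 6/X)*(X + X) = (X + 6/X)*(2*X) = 2*X*(X + 6/X))
(4*(0 + 6))*(68 + M(6)) = (4*(0 + 6))*(68 + (12 + 2*6²)) = (4*6)*(68 + (12 + 2*36)) = 24*(68 + (12 + 72)) = 24*(68 + 84) = 24*152 = 3648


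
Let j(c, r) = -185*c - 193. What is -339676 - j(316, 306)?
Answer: -281023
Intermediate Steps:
j(c, r) = -193 - 185*c
-339676 - j(316, 306) = -339676 - (-193 - 185*316) = -339676 - (-193 - 58460) = -339676 - 1*(-58653) = -339676 + 58653 = -281023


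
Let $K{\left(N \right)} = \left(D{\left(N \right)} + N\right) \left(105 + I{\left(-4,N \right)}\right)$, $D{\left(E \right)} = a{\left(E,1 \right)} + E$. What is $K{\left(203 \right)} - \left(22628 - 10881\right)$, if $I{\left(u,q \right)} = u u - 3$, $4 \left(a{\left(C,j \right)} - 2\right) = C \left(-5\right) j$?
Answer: $\frac{12909}{2} \approx 6454.5$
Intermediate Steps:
$a{\left(C,j \right)} = 2 - \frac{5 C j}{4}$ ($a{\left(C,j \right)} = 2 + \frac{C \left(-5\right) j}{4} = 2 + \frac{- 5 C j}{4} = 2 + \frac{\left(-5\right) C j}{4} = 2 - \frac{5 C j}{4}$)
$D{\left(E \right)} = 2 - \frac{E}{4}$ ($D{\left(E \right)} = \left(2 - \frac{5}{4} E 1\right) + E = \left(2 - \frac{5 E}{4}\right) + E = 2 - \frac{E}{4}$)
$I{\left(u,q \right)} = -3 + u^{2}$ ($I{\left(u,q \right)} = u^{2} - 3 = -3 + u^{2}$)
$K{\left(N \right)} = 236 + \frac{177 N}{2}$ ($K{\left(N \right)} = \left(\left(2 - \frac{N}{4}\right) + N\right) \left(105 - \left(3 - \left(-4\right)^{2}\right)\right) = \left(2 + \frac{3 N}{4}\right) \left(105 + \left(-3 + 16\right)\right) = \left(2 + \frac{3 N}{4}\right) \left(105 + 13\right) = \left(2 + \frac{3 N}{4}\right) 118 = 236 + \frac{177 N}{2}$)
$K{\left(203 \right)} - \left(22628 - 10881\right) = \left(236 + \frac{177}{2} \cdot 203\right) - \left(22628 - 10881\right) = \left(236 + \frac{35931}{2}\right) - \left(22628 - 10881\right) = \frac{36403}{2} - 11747 = \frac{12909}{2}$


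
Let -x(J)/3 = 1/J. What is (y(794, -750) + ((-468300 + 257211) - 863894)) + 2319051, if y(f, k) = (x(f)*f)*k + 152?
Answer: 1246470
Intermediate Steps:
x(J) = -3/J
y(f, k) = 152 - 3*k (y(f, k) = ((-3/f)*f)*k + 152 = -3*k + 152 = 152 - 3*k)
(y(794, -750) + ((-468300 + 257211) - 863894)) + 2319051 = ((152 - 3*(-750)) + ((-468300 + 257211) - 863894)) + 2319051 = ((152 + 2250) + (-211089 - 863894)) + 2319051 = (2402 - 1074983) + 2319051 = -1072581 + 2319051 = 1246470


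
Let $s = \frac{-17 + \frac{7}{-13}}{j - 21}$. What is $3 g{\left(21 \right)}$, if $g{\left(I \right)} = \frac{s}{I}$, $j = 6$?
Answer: $\frac{76}{455} \approx 0.16703$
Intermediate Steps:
$s = \frac{76}{65}$ ($s = \frac{-17 + \frac{7}{-13}}{6 - 21} = \frac{-17 + 7 \left(- \frac{1}{13}\right)}{-15} = \left(-17 - \frac{7}{13}\right) \left(- \frac{1}{15}\right) = \left(- \frac{228}{13}\right) \left(- \frac{1}{15}\right) = \frac{76}{65} \approx 1.1692$)
$g{\left(I \right)} = \frac{76}{65 I}$
$3 g{\left(21 \right)} = 3 \frac{76}{65 \cdot 21} = 3 \cdot \frac{76}{65} \cdot \frac{1}{21} = 3 \cdot \frac{76}{1365} = \frac{76}{455}$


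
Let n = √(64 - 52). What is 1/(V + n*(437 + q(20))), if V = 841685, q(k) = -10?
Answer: 841685/708431451277 - 854*√3/708431451277 ≈ 1.1860e-6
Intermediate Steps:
n = 2*√3 (n = √12 = 2*√3 ≈ 3.4641)
1/(V + n*(437 + q(20))) = 1/(841685 + (2*√3)*(437 - 10)) = 1/(841685 + (2*√3)*427) = 1/(841685 + 854*√3)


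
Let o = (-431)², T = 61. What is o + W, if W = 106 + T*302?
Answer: 204289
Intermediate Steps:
o = 185761
W = 18528 (W = 106 + 61*302 = 106 + 18422 = 18528)
o + W = 185761 + 18528 = 204289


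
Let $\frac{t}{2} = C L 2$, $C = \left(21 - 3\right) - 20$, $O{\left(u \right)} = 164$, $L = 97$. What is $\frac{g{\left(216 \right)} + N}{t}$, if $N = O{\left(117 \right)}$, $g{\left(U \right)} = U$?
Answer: $- \frac{95}{194} \approx -0.48969$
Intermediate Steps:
$N = 164$
$C = -2$ ($C = 18 - 20 = -2$)
$t = -776$ ($t = 2 \left(-2\right) 97 \cdot 2 = 2 \left(\left(-194\right) 2\right) = 2 \left(-388\right) = -776$)
$\frac{g{\left(216 \right)} + N}{t} = \frac{216 + 164}{-776} = 380 \left(- \frac{1}{776}\right) = - \frac{95}{194}$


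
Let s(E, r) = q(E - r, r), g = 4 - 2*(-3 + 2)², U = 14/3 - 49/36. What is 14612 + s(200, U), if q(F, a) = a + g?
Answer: 526223/36 ≈ 14617.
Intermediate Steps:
U = 119/36 (U = 14*(⅓) - 49*1/36 = 14/3 - 49/36 = 119/36 ≈ 3.3056)
g = 2 (g = 4 - 2*(-1)² = 4 - 2*1 = 4 - 2 = 2)
q(F, a) = 2 + a (q(F, a) = a + 2 = 2 + a)
s(E, r) = 2 + r
14612 + s(200, U) = 14612 + (2 + 119/36) = 14612 + 191/36 = 526223/36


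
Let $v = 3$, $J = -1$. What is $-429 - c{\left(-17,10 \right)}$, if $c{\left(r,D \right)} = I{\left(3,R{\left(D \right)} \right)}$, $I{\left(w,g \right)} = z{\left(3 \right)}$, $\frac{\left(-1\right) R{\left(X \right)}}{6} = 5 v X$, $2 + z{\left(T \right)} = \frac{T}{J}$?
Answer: $-424$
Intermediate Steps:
$z{\left(T \right)} = -2 - T$ ($z{\left(T \right)} = -2 + \frac{T}{-1} = -2 + T \left(-1\right) = -2 - T$)
$R{\left(X \right)} = - 90 X$ ($R{\left(X \right)} = - 6 \cdot 5 \cdot 3 X = - 6 \cdot 15 X = - 90 X$)
$I{\left(w,g \right)} = -5$ ($I{\left(w,g \right)} = -2 - 3 = -5$)
$c{\left(r,D \right)} = -5$
$-429 - c{\left(-17,10 \right)} = -429 - -5 = -429 + 5 = -424$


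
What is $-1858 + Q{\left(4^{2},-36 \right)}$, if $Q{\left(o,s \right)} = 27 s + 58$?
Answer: $-2772$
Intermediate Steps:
$Q{\left(o,s \right)} = 58 + 27 s$
$-1858 + Q{\left(4^{2},-36 \right)} = -1858 + \left(58 + 27 \left(-36\right)\right) = -1858 + \left(58 - 972\right) = -1858 - 914 = -2772$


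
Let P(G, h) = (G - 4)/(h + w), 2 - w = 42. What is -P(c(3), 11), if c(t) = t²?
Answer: 5/29 ≈ 0.17241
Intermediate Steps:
w = -40 (w = 2 - 1*42 = 2 - 42 = -40)
P(G, h) = (-4 + G)/(-40 + h) (P(G, h) = (G - 4)/(h - 40) = (-4 + G)/(-40 + h))
-P(c(3), 11) = -(-4 + 3²)/(-40 + 11) = -(-4 + 9)/(-29) = -(-1)*5/29 = -1*(-5/29) = 5/29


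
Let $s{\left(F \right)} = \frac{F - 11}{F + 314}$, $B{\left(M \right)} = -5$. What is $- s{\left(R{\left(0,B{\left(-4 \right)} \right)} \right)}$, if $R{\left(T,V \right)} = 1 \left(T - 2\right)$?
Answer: $\frac{1}{24} \approx 0.041667$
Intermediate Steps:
$R{\left(T,V \right)} = -2 + T$ ($R{\left(T,V \right)} = 1 \left(-2 + T\right) = -2 + T$)
$s{\left(F \right)} = \frac{-11 + F}{314 + F}$
$- s{\left(R{\left(0,B{\left(-4 \right)} \right)} \right)} = - \frac{-11 + \left(-2 + 0\right)}{314 + \left(-2 + 0\right)} = - \frac{-11 - 2}{314 - 2} = - \frac{-13}{312} = \left(-1\right) \left(- \frac{1}{24}\right) = \frac{1}{24}$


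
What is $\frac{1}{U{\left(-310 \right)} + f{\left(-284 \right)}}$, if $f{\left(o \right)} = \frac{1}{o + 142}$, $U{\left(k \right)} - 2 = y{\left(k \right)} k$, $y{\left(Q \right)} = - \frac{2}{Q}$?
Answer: $-142$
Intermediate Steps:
$U{\left(k \right)} = 0$ ($U{\left(k \right)} = 2 + - \frac{2}{k} k = 2 - 2 = 0$)
$f{\left(o \right)} = \frac{1}{142 + o}$
$\frac{1}{U{\left(-310 \right)} + f{\left(-284 \right)}} = \frac{1}{0 + \frac{1}{142 - 284}} = \frac{1}{0 + \frac{1}{-142}} = \frac{1}{0 - \frac{1}{142}} = \frac{1}{- \frac{1}{142}} = -142$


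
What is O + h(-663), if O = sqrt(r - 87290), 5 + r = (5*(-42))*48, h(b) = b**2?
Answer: 439569 + 5*I*sqrt(3895) ≈ 4.3957e+5 + 312.05*I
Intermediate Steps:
r = -10085 (r = -5 + (5*(-42))*48 = -5 - 210*48 = -5 - 10080 = -10085)
O = 5*I*sqrt(3895) (O = sqrt(-10085 - 87290) = sqrt(-97375) = 5*I*sqrt(3895) ≈ 312.05*I)
O + h(-663) = 5*I*sqrt(3895) + (-663)**2 = 5*I*sqrt(3895) + 439569 = 439569 + 5*I*sqrt(3895)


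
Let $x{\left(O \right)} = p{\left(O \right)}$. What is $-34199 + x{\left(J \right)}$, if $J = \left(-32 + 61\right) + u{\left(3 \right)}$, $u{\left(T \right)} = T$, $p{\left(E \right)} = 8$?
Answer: $-34191$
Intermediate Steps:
$J = 32$ ($J = \left(-32 + 61\right) + 3 = 29 + 3 = 32$)
$x{\left(O \right)} = 8$
$-34199 + x{\left(J \right)} = -34199 + 8 = -34191$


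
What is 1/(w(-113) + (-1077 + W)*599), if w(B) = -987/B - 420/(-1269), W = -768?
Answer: -47799/52824870524 ≈ -9.0486e-7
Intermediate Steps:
w(B) = 140/423 - 987/B (w(B) = -987/B - 420*(-1/1269) = -987/B + 140/423 = 140/423 - 987/B)
1/(w(-113) + (-1077 + W)*599) = 1/((140/423 - 987/(-113)) + (-1077 - 768)*599) = 1/((140/423 - 987*(-1/113)) - 1845*599) = 1/((140/423 + 987/113) - 1105155) = 1/(433321/47799 - 1105155) = 1/(-52824870524/47799) = -47799/52824870524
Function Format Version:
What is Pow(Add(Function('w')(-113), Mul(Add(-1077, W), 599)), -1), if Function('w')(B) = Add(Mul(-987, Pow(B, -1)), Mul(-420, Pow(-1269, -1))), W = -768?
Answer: Rational(-47799, 52824870524) ≈ -9.0486e-7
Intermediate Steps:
Function('w')(B) = Add(Rational(140, 423), Mul(-987, Pow(B, -1))) (Function('w')(B) = Add(Mul(-987, Pow(B, -1)), Mul(-420, Rational(-1, 1269))) = Add(Mul(-987, Pow(B, -1)), Rational(140, 423)) = Add(Rational(140, 423), Mul(-987, Pow(B, -1))))
Pow(Add(Function('w')(-113), Mul(Add(-1077, W), 599)), -1) = Pow(Add(Add(Rational(140, 423), Mul(-987, Pow(-113, -1))), Mul(Add(-1077, -768), 599)), -1) = Pow(Add(Add(Rational(140, 423), Mul(-987, Rational(-1, 113))), Mul(-1845, 599)), -1) = Pow(Add(Add(Rational(140, 423), Rational(987, 113)), -1105155), -1) = Pow(Add(Rational(433321, 47799), -1105155), -1) = Pow(Rational(-52824870524, 47799), -1) = Rational(-47799, 52824870524)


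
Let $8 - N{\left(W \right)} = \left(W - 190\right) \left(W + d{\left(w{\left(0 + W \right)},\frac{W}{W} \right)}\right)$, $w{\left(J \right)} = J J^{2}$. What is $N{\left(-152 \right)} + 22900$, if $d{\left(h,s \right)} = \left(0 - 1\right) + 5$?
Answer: $-27708$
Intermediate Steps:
$w{\left(J \right)} = J^{3}$
$d{\left(h,s \right)} = 4$ ($d{\left(h,s \right)} = -1 + 5 = 4$)
$N{\left(W \right)} = 8 - \left(-190 + W\right) \left(4 + W\right)$ ($N{\left(W \right)} = 8 - \left(W - 190\right) \left(W + 4\right) = 8 - \left(-190 + W\right) \left(4 + W\right)$)
$N{\left(-152 \right)} + 22900 = \left(768 - \left(-152\right)^{2} + 186 \left(-152\right)\right) + 22900 = \left(768 - 23104 - 28272\right) + 22900 = -50608 + 22900 = -27708$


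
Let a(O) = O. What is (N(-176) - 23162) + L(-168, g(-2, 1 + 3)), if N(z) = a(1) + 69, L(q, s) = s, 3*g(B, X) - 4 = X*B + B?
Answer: -23094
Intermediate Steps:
g(B, X) = 4/3 + B/3 + B*X/3 (g(B, X) = 4/3 + (X*B + B)/3 = 4/3 + (B*X + B)/3 = 4/3 + (B + B*X)/3 = 4/3 + (B/3 + B*X/3) = 4/3 + B/3 + B*X/3)
N(z) = 70 (N(z) = 1 + 69 = 70)
(N(-176) - 23162) + L(-168, g(-2, 1 + 3)) = (70 - 23162) + (4/3 + (⅓)*(-2) + (⅓)*(-2)*(1 + 3)) = -23092 + (4/3 - ⅔ + (⅓)*(-2)*4) = -23092 + (4/3 - ⅔ - 8/3) = -23092 - 2 = -23094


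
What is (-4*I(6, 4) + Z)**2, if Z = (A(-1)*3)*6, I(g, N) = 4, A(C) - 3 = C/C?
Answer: 3136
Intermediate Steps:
A(C) = 4 (A(C) = 3 + C/C = 3 + 1 = 4)
Z = 72 (Z = (4*3)*6 = 12*6 = 72)
(-4*I(6, 4) + Z)**2 = (-4*4 + 72)**2 = (-16 + 72)**2 = 56**2 = 3136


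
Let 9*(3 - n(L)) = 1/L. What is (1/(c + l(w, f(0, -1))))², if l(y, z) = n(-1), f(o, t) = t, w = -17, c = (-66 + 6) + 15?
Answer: 81/142129 ≈ 0.00056991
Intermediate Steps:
n(L) = 3 - 1/(9*L)
c = -45 (c = -60 + 15 = -45)
l(y, z) = 28/9 (l(y, z) = 3 - ⅑/(-1) = 3 - ⅑*(-1) = 3 + ⅑ = 28/9)
(1/(c + l(w, f(0, -1))))² = (1/(-45 + 28/9))² = (1/(-377/9))² = (-9/377)² = 81/142129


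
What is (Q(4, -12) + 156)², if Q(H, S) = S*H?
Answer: 11664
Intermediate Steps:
Q(H, S) = H*S
(Q(4, -12) + 156)² = (4*(-12) + 156)² = (-48 + 156)² = 108² = 11664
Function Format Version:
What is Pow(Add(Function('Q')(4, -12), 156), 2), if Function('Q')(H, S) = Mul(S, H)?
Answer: 11664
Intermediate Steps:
Function('Q')(H, S) = Mul(H, S)
Pow(Add(Function('Q')(4, -12), 156), 2) = Pow(Add(Mul(4, -12), 156), 2) = Pow(Add(-48, 156), 2) = Pow(108, 2) = 11664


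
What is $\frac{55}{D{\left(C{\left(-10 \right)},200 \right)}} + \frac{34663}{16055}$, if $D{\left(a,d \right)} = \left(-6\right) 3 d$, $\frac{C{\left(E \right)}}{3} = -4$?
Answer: $\frac{4956151}{2311920} \approx 2.1437$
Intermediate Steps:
$C{\left(E \right)} = -12$ ($C{\left(E \right)} = 3 \left(-4\right) = -12$)
$D{\left(a,d \right)} = - 18 d$
$\frac{55}{D{\left(C{\left(-10 \right)},200 \right)}} + \frac{34663}{16055} = \frac{55}{\left(-18\right) 200} + \frac{34663}{16055} = \frac{55}{-3600} + 34663 \cdot \frac{1}{16055} = 55 \left(- \frac{1}{3600}\right) + \frac{34663}{16055} = - \frac{11}{720} + \frac{34663}{16055} = \frac{4956151}{2311920}$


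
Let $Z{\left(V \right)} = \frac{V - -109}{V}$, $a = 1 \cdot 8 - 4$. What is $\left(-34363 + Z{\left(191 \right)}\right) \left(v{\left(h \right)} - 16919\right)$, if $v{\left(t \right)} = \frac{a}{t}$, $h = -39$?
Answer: $\frac{4330584509885}{7449} \approx 5.8136 \cdot 10^{8}$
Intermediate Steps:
$a = 4$ ($a = 8 - 4 = 4$)
$v{\left(t \right)} = \frac{4}{t}$
$Z{\left(V \right)} = \frac{109 + V}{V}$ ($Z{\left(V \right)} = \frac{V + 109}{V} = \frac{109 + V}{V}$)
$\left(-34363 + Z{\left(191 \right)}\right) \left(v{\left(h \right)} - 16919\right) = \left(-34363 + \frac{109 + 191}{191}\right) \left(\frac{4}{-39} - 16919\right) = \left(-34363 + \frac{1}{191} \cdot 300\right) \left(4 \left(- \frac{1}{39}\right) - 16919\right) = \left(-34363 + \frac{300}{191}\right) \left(- \frac{4}{39} - 16919\right) = \left(- \frac{6563033}{191}\right) \left(- \frac{659845}{39}\right) = \frac{4330584509885}{7449}$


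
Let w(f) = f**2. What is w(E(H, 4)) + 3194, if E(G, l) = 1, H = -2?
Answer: 3195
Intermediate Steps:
w(E(H, 4)) + 3194 = 1**2 + 3194 = 1 + 3194 = 3195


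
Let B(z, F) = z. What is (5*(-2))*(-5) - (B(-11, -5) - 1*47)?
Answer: 108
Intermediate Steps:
(5*(-2))*(-5) - (B(-11, -5) - 1*47) = (5*(-2))*(-5) - (-11 - 1*47) = -10*(-5) - (-11 - 47) = 50 - 1*(-58) = 50 + 58 = 108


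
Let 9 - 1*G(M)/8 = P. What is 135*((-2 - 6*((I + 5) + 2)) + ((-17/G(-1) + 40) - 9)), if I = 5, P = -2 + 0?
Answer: -513135/88 ≈ -5831.1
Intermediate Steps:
P = -2
G(M) = 88 (G(M) = 72 - 8*(-2) = 72 + 16 = 88)
135*((-2 - 6*((I + 5) + 2)) + ((-17/G(-1) + 40) - 9)) = 135*((-2 - 6*((5 + 5) + 2)) + ((-17/88 + 40) - 9)) = 135*((-2 - 6*(10 + 2)) + ((-17*1/88 + 40) - 9)) = 135*((-2 - 6*12) + ((-17/88 + 40) - 9)) = 135*((-2 - 72) + (3503/88 - 9)) = 135*(-74 + 2711/88) = 135*(-3801/88) = -513135/88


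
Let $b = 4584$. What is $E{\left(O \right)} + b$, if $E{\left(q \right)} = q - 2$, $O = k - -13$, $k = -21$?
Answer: $4574$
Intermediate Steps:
$O = -8$ ($O = -21 - -13 = -21 + 13 = -8$)
$E{\left(q \right)} = -2 + q$ ($E{\left(q \right)} = q - 2 = -2 + q$)
$E{\left(O \right)} + b = \left(-2 - 8\right) + 4584 = -10 + 4584 = 4574$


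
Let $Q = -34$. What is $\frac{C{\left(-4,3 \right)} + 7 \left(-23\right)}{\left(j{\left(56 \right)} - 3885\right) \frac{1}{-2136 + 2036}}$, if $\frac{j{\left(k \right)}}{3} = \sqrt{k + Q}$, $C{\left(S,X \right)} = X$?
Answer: $- \frac{20461000}{5031009} - \frac{15800 \sqrt{22}}{5031009} \approx -4.0817$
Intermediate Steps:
$j{\left(k \right)} = 3 \sqrt{-34 + k}$ ($j{\left(k \right)} = 3 \sqrt{k - 34} = 3 \sqrt{-34 + k}$)
$\frac{C{\left(-4,3 \right)} + 7 \left(-23\right)}{\left(j{\left(56 \right)} - 3885\right) \frac{1}{-2136 + 2036}} = \frac{3 + 7 \left(-23\right)}{\left(3 \sqrt{-34 + 56} - 3885\right) \frac{1}{-2136 + 2036}} = \frac{3 - 161}{\left(3 \sqrt{22} - 3885\right) \frac{1}{-100}} = - \frac{158}{\left(-3885 + 3 \sqrt{22}\right) \left(- \frac{1}{100}\right)} = - \frac{158}{\frac{777}{20} - \frac{3 \sqrt{22}}{100}}$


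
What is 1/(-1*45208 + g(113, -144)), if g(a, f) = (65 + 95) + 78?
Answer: -1/44970 ≈ -2.2237e-5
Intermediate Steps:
g(a, f) = 238 (g(a, f) = 160 + 78 = 238)
1/(-1*45208 + g(113, -144)) = 1/(-1*45208 + 238) = 1/(-45208 + 238) = 1/(-44970) = -1/44970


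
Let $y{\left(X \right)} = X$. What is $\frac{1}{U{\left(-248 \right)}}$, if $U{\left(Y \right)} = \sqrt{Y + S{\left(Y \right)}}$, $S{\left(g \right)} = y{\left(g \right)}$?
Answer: $- \frac{i \sqrt{31}}{124} \approx - 0.044901 i$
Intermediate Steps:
$S{\left(g \right)} = g$
$U{\left(Y \right)} = \sqrt{2} \sqrt{Y}$ ($U{\left(Y \right)} = \sqrt{Y + Y} = \sqrt{2 Y} = \sqrt{2} \sqrt{Y}$)
$\frac{1}{U{\left(-248 \right)}} = \frac{1}{\sqrt{2} \sqrt{-248}} = \frac{1}{\sqrt{2} \cdot 2 i \sqrt{62}} = \frac{1}{4 i \sqrt{31}} = - \frac{i \sqrt{31}}{124}$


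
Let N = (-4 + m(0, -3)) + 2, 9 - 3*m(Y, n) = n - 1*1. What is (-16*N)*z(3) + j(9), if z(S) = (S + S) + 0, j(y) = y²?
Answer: -143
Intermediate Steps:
m(Y, n) = 10/3 - n/3 (m(Y, n) = 3 - (n - 1*1)/3 = 3 - (n - 1)/3 = 3 - (-1 + n)/3 = 3 + (⅓ - n/3) = 10/3 - n/3)
z(S) = 2*S (z(S) = 2*S + 0 = 2*S)
N = 7/3 (N = (-4 + (10/3 - ⅓*(-3))) + 2 = (-4 + (10/3 + 1)) + 2 = (-4 + 13/3) + 2 = ⅓ + 2 = 7/3 ≈ 2.3333)
(-16*N)*z(3) + j(9) = (-16*7/3)*(2*3) + 9² = -112/3*6 + 81 = -224 + 81 = -143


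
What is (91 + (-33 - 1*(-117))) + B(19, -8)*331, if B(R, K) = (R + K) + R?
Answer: 10105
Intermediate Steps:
B(R, K) = K + 2*R (B(R, K) = (K + R) + R = K + 2*R)
(91 + (-33 - 1*(-117))) + B(19, -8)*331 = (91 + (-33 - 1*(-117))) + (-8 + 2*19)*331 = (91 + (-33 + 117)) + (-8 + 38)*331 = (91 + 84) + 30*331 = 175 + 9930 = 10105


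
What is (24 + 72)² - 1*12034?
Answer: -2818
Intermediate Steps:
(24 + 72)² - 1*12034 = 96² - 12034 = 9216 - 12034 = -2818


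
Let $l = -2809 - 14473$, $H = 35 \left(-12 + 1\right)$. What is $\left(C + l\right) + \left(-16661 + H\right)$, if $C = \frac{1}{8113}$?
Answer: $- \frac{278503063}{8113} \approx -34328.0$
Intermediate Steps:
$H = -385$ ($H = 35 \left(-11\right) = -385$)
$l = -17282$
$C = \frac{1}{8113} \approx 0.00012326$
$\left(C + l\right) + \left(-16661 + H\right) = \left(\frac{1}{8113} - 17282\right) - 17046 = - \frac{140208865}{8113} - 17046 = - \frac{278503063}{8113}$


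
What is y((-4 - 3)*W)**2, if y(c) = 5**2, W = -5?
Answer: 625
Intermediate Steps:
y(c) = 25
y((-4 - 3)*W)**2 = 25**2 = 625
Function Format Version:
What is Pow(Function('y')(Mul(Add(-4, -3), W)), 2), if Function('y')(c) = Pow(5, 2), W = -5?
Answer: 625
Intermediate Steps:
Function('y')(c) = 25
Pow(Function('y')(Mul(Add(-4, -3), W)), 2) = Pow(25, 2) = 625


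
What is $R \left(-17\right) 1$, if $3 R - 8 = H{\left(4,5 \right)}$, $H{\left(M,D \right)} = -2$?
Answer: $-34$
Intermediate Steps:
$R = 2$ ($R = \frac{8}{3} + \frac{1}{3} \left(-2\right) = \frac{8}{3} - \frac{2}{3} = 2$)
$R \left(-17\right) 1 = 2 \left(-17\right) 1 = \left(-34\right) 1 = -34$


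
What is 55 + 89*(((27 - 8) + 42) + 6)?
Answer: 6018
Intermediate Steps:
55 + 89*(((27 - 8) + 42) + 6) = 55 + 89*((19 + 42) + 6) = 55 + 89*(61 + 6) = 55 + 89*67 = 55 + 5963 = 6018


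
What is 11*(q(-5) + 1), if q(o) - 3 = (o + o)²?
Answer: 1144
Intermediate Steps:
q(o) = 3 + 4*o² (q(o) = 3 + (o + o)² = 3 + (2*o)² = 3 + 4*o²)
11*(q(-5) + 1) = 11*((3 + 4*(-5)²) + 1) = 11*((3 + 4*25) + 1) = 11*((3 + 100) + 1) = 11*(103 + 1) = 11*104 = 1144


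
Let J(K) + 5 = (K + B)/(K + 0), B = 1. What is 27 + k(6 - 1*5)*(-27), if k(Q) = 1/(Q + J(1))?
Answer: 81/2 ≈ 40.500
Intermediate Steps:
J(K) = -5 + (1 + K)/K (J(K) = -5 + (K + 1)/(K + 0) = -5 + (1 + K)/K)
k(Q) = 1/(-3 + Q) (k(Q) = 1/(Q + (-4 + 1/1)) = 1/(Q + (-4 + 1)) = 1/(Q - 3) = 1/(-3 + Q))
27 + k(6 - 1*5)*(-27) = 27 - 27/(-3 + (6 - 1*5)) = 27 - 27/(-3 + (6 - 5)) = 27 - 27/(-3 + 1) = 27 - 27/(-2) = 27 - ½*(-27) = 27 + 27/2 = 81/2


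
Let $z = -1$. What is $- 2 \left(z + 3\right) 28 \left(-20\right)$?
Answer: $2240$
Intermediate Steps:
$- 2 \left(z + 3\right) 28 \left(-20\right) = - 2 \left(-1 + 3\right) 28 \left(-20\right) = \left(-2\right) 2 \cdot 28 \left(-20\right) = \left(-4\right) 28 \left(-20\right) = \left(-112\right) \left(-20\right) = 2240$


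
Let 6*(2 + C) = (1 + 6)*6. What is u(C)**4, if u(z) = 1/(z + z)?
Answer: 1/10000 ≈ 0.00010000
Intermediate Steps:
C = 5 (C = -2 + ((1 + 6)*6)/6 = -2 + (7*6)/6 = -2 + (1/6)*42 = -2 + 7 = 5)
u(z) = 1/(2*z)
u(C)**4 = ((1/2)/5)**4 = ((1/2)*(1/5))**4 = (1/10)**4 = 1/10000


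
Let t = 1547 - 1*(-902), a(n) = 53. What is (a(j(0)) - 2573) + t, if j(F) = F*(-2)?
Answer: -71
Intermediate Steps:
j(F) = -2*F
t = 2449 (t = 1547 + 902 = 2449)
(a(j(0)) - 2573) + t = (53 - 2573) + 2449 = -2520 + 2449 = -71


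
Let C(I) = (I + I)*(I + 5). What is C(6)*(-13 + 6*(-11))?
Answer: -10428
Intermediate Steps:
C(I) = 2*I*(5 + I) (C(I) = (2*I)*(5 + I) = 2*I*(5 + I))
C(6)*(-13 + 6*(-11)) = (2*6*(5 + 6))*(-13 + 6*(-11)) = (2*6*11)*(-13 - 66) = 132*(-79) = -10428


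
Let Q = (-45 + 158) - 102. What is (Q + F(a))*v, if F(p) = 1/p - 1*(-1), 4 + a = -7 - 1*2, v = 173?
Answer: 26815/13 ≈ 2062.7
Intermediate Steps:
a = -13 (a = -4 + (-7 - 1*2) = -4 + (-7 - 2) = -4 - 9 = -13)
F(p) = 1 + 1/p (F(p) = 1/p + 1 = 1 + 1/p)
Q = 11 (Q = 113 - 102 = 11)
(Q + F(a))*v = (11 + (1 - 13)/(-13))*173 = (11 - 1/13*(-12))*173 = (11 + 12/13)*173 = (155/13)*173 = 26815/13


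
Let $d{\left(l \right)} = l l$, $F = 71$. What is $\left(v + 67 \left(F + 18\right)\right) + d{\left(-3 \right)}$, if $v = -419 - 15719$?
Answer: $-10166$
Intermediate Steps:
$d{\left(l \right)} = l^{2}$
$v = -16138$ ($v = -419 - 15719 = -16138$)
$\left(v + 67 \left(F + 18\right)\right) + d{\left(-3 \right)} = \left(-16138 + 67 \left(71 + 18\right)\right) + \left(-3\right)^{2} = \left(-16138 + 67 \cdot 89\right) + 9 = \left(-16138 + 5963\right) + 9 = -10175 + 9 = -10166$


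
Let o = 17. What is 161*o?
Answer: 2737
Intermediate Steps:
161*o = 161*17 = 2737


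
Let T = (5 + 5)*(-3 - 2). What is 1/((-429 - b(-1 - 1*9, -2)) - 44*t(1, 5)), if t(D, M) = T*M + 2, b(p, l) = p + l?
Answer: 1/10495 ≈ 9.5283e-5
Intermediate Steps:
b(p, l) = l + p
T = -50 (T = 10*(-5) = -50)
t(D, M) = 2 - 50*M (t(D, M) = -50*M + 2 = 2 - 50*M)
1/((-429 - b(-1 - 1*9, -2)) - 44*t(1, 5)) = 1/((-429 - (-2 + (-1 - 1*9))) - 44*(2 - 50*5)) = 1/((-429 - (-2 + (-1 - 9))) - 44*(2 - 250)) = 1/((-429 - (-2 - 10)) - 44*(-248)) = 1/((-429 - 1*(-12)) + 10912) = 1/((-429 + 12) + 10912) = 1/(-417 + 10912) = 1/10495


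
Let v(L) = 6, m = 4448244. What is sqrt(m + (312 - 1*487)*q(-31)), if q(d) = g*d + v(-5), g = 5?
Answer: sqrt(4474319) ≈ 2115.3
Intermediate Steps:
q(d) = 6 + 5*d (q(d) = 5*d + 6 = 6 + 5*d)
sqrt(m + (312 - 1*487)*q(-31)) = sqrt(4448244 + (312 - 1*487)*(6 + 5*(-31))) = sqrt(4448244 + (312 - 487)*(6 - 155)) = sqrt(4448244 - 175*(-149)) = sqrt(4448244 + 26075) = sqrt(4474319)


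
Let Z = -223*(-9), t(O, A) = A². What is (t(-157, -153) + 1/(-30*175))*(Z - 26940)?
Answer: -1021399036439/1750 ≈ -5.8366e+8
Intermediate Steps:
Z = 2007
(t(-157, -153) + 1/(-30*175))*(Z - 26940) = ((-153)² + 1/(-30*175))*(2007 - 26940) = (23409 + 1/(-5250))*(-24933) = (23409 - 1/5250)*(-24933) = (122897249/5250)*(-24933) = -1021399036439/1750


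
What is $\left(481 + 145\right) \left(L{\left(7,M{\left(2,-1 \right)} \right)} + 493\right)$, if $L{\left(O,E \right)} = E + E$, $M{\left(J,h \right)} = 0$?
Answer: $308618$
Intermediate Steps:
$L{\left(O,E \right)} = 2 E$
$\left(481 + 145\right) \left(L{\left(7,M{\left(2,-1 \right)} \right)} + 493\right) = \left(481 + 145\right) \left(2 \cdot 0 + 493\right) = 626 \left(0 + 493\right) = 626 \cdot 493 = 308618$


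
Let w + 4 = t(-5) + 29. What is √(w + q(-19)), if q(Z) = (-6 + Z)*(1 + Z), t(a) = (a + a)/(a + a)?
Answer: 2*√119 ≈ 21.817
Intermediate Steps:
t(a) = 1 (t(a) = (2*a)/((2*a)) = (2*a)*(1/(2*a)) = 1)
q(Z) = (1 + Z)*(-6 + Z)
w = 26 (w = -4 + (1 + 29) = -4 + 30 = 26)
√(w + q(-19)) = √(26 + (-6 + (-19)² - 5*(-19))) = √(26 + (-6 + 361 + 95)) = √(26 + 450) = √476 = 2*√119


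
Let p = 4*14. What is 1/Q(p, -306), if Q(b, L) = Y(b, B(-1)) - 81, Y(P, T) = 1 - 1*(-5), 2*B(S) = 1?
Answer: -1/75 ≈ -0.013333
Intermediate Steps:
B(S) = ½ (B(S) = (½)*1 = ½)
p = 56
Y(P, T) = 6 (Y(P, T) = 1 + 5 = 6)
Q(b, L) = -75 (Q(b, L) = 6 - 81 = -75)
1/Q(p, -306) = 1/(-75) = -1/75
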